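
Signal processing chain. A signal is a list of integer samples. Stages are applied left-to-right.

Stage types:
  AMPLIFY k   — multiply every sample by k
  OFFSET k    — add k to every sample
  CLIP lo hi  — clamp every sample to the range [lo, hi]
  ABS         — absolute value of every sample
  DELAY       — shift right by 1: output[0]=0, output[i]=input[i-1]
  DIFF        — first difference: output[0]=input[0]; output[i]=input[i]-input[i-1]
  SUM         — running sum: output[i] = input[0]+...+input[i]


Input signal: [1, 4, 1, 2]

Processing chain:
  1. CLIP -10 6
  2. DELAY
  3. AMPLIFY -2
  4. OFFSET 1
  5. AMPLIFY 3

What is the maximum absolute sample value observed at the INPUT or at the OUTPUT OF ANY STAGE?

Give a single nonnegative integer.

Answer: 21

Derivation:
Input: [1, 4, 1, 2] (max |s|=4)
Stage 1 (CLIP -10 6): clip(1,-10,6)=1, clip(4,-10,6)=4, clip(1,-10,6)=1, clip(2,-10,6)=2 -> [1, 4, 1, 2] (max |s|=4)
Stage 2 (DELAY): [0, 1, 4, 1] = [0, 1, 4, 1] -> [0, 1, 4, 1] (max |s|=4)
Stage 3 (AMPLIFY -2): 0*-2=0, 1*-2=-2, 4*-2=-8, 1*-2=-2 -> [0, -2, -8, -2] (max |s|=8)
Stage 4 (OFFSET 1): 0+1=1, -2+1=-1, -8+1=-7, -2+1=-1 -> [1, -1, -7, -1] (max |s|=7)
Stage 5 (AMPLIFY 3): 1*3=3, -1*3=-3, -7*3=-21, -1*3=-3 -> [3, -3, -21, -3] (max |s|=21)
Overall max amplitude: 21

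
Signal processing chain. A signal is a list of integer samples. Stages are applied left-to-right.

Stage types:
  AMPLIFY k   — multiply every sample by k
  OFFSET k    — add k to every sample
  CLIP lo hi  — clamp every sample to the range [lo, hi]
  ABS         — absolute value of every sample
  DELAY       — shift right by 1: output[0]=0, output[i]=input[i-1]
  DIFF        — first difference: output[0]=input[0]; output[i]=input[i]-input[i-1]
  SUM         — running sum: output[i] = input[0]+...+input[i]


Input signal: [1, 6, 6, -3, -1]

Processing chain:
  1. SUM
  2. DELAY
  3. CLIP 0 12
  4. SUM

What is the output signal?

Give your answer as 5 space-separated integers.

Input: [1, 6, 6, -3, -1]
Stage 1 (SUM): sum[0..0]=1, sum[0..1]=7, sum[0..2]=13, sum[0..3]=10, sum[0..4]=9 -> [1, 7, 13, 10, 9]
Stage 2 (DELAY): [0, 1, 7, 13, 10] = [0, 1, 7, 13, 10] -> [0, 1, 7, 13, 10]
Stage 3 (CLIP 0 12): clip(0,0,12)=0, clip(1,0,12)=1, clip(7,0,12)=7, clip(13,0,12)=12, clip(10,0,12)=10 -> [0, 1, 7, 12, 10]
Stage 4 (SUM): sum[0..0]=0, sum[0..1]=1, sum[0..2]=8, sum[0..3]=20, sum[0..4]=30 -> [0, 1, 8, 20, 30]

Answer: 0 1 8 20 30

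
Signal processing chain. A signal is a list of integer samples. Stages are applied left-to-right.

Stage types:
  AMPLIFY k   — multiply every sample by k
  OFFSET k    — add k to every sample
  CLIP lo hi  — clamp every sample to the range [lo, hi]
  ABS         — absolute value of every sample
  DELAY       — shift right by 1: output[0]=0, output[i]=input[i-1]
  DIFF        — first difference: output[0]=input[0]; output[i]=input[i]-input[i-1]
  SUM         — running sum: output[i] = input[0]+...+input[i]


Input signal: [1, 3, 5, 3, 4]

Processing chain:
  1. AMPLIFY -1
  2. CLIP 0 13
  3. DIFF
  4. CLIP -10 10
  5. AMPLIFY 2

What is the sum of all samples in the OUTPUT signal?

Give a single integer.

Answer: 0

Derivation:
Input: [1, 3, 5, 3, 4]
Stage 1 (AMPLIFY -1): 1*-1=-1, 3*-1=-3, 5*-1=-5, 3*-1=-3, 4*-1=-4 -> [-1, -3, -5, -3, -4]
Stage 2 (CLIP 0 13): clip(-1,0,13)=0, clip(-3,0,13)=0, clip(-5,0,13)=0, clip(-3,0,13)=0, clip(-4,0,13)=0 -> [0, 0, 0, 0, 0]
Stage 3 (DIFF): s[0]=0, 0-0=0, 0-0=0, 0-0=0, 0-0=0 -> [0, 0, 0, 0, 0]
Stage 4 (CLIP -10 10): clip(0,-10,10)=0, clip(0,-10,10)=0, clip(0,-10,10)=0, clip(0,-10,10)=0, clip(0,-10,10)=0 -> [0, 0, 0, 0, 0]
Stage 5 (AMPLIFY 2): 0*2=0, 0*2=0, 0*2=0, 0*2=0, 0*2=0 -> [0, 0, 0, 0, 0]
Output sum: 0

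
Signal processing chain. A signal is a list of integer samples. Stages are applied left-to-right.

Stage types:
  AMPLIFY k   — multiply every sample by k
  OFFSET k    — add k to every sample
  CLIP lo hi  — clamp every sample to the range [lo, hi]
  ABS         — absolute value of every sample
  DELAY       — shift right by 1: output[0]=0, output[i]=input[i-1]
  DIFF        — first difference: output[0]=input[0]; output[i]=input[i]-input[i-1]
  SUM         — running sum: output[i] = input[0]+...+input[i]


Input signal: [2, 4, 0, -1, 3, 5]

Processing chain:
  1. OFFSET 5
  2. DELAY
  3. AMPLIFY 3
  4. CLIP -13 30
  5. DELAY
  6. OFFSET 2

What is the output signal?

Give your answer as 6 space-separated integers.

Answer: 2 2 23 29 17 14

Derivation:
Input: [2, 4, 0, -1, 3, 5]
Stage 1 (OFFSET 5): 2+5=7, 4+5=9, 0+5=5, -1+5=4, 3+5=8, 5+5=10 -> [7, 9, 5, 4, 8, 10]
Stage 2 (DELAY): [0, 7, 9, 5, 4, 8] = [0, 7, 9, 5, 4, 8] -> [0, 7, 9, 5, 4, 8]
Stage 3 (AMPLIFY 3): 0*3=0, 7*3=21, 9*3=27, 5*3=15, 4*3=12, 8*3=24 -> [0, 21, 27, 15, 12, 24]
Stage 4 (CLIP -13 30): clip(0,-13,30)=0, clip(21,-13,30)=21, clip(27,-13,30)=27, clip(15,-13,30)=15, clip(12,-13,30)=12, clip(24,-13,30)=24 -> [0, 21, 27, 15, 12, 24]
Stage 5 (DELAY): [0, 0, 21, 27, 15, 12] = [0, 0, 21, 27, 15, 12] -> [0, 0, 21, 27, 15, 12]
Stage 6 (OFFSET 2): 0+2=2, 0+2=2, 21+2=23, 27+2=29, 15+2=17, 12+2=14 -> [2, 2, 23, 29, 17, 14]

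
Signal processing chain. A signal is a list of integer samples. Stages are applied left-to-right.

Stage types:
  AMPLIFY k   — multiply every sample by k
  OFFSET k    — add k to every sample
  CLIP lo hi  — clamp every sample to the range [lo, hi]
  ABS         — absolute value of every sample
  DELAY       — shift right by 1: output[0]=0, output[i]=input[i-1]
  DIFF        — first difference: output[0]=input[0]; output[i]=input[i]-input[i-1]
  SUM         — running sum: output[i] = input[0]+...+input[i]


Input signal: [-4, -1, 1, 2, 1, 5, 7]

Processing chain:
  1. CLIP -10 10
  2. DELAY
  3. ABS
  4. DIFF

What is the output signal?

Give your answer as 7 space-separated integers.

Answer: 0 4 -3 0 1 -1 4

Derivation:
Input: [-4, -1, 1, 2, 1, 5, 7]
Stage 1 (CLIP -10 10): clip(-4,-10,10)=-4, clip(-1,-10,10)=-1, clip(1,-10,10)=1, clip(2,-10,10)=2, clip(1,-10,10)=1, clip(5,-10,10)=5, clip(7,-10,10)=7 -> [-4, -1, 1, 2, 1, 5, 7]
Stage 2 (DELAY): [0, -4, -1, 1, 2, 1, 5] = [0, -4, -1, 1, 2, 1, 5] -> [0, -4, -1, 1, 2, 1, 5]
Stage 3 (ABS): |0|=0, |-4|=4, |-1|=1, |1|=1, |2|=2, |1|=1, |5|=5 -> [0, 4, 1, 1, 2, 1, 5]
Stage 4 (DIFF): s[0]=0, 4-0=4, 1-4=-3, 1-1=0, 2-1=1, 1-2=-1, 5-1=4 -> [0, 4, -3, 0, 1, -1, 4]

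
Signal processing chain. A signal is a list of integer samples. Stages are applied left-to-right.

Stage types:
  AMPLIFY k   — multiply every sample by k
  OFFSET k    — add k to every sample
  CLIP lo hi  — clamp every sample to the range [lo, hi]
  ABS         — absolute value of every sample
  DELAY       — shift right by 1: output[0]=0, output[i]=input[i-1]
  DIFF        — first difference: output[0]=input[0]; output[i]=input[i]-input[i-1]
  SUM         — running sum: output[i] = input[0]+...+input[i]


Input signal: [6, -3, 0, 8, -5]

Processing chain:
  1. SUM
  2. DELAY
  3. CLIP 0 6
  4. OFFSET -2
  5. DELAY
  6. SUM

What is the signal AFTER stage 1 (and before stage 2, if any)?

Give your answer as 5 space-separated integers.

Answer: 6 3 3 11 6

Derivation:
Input: [6, -3, 0, 8, -5]
Stage 1 (SUM): sum[0..0]=6, sum[0..1]=3, sum[0..2]=3, sum[0..3]=11, sum[0..4]=6 -> [6, 3, 3, 11, 6]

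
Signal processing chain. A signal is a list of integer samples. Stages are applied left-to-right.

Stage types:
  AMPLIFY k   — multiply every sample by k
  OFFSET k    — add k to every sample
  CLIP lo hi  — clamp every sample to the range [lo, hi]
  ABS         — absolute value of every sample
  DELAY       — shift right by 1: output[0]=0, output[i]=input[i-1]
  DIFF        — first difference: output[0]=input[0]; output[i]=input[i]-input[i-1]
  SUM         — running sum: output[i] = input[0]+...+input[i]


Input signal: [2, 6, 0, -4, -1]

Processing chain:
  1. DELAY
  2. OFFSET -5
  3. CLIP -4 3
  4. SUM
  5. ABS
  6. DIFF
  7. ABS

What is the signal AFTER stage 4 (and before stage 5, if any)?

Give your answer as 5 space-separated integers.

Answer: -4 -7 -6 -10 -14

Derivation:
Input: [2, 6, 0, -4, -1]
Stage 1 (DELAY): [0, 2, 6, 0, -4] = [0, 2, 6, 0, -4] -> [0, 2, 6, 0, -4]
Stage 2 (OFFSET -5): 0+-5=-5, 2+-5=-3, 6+-5=1, 0+-5=-5, -4+-5=-9 -> [-5, -3, 1, -5, -9]
Stage 3 (CLIP -4 3): clip(-5,-4,3)=-4, clip(-3,-4,3)=-3, clip(1,-4,3)=1, clip(-5,-4,3)=-4, clip(-9,-4,3)=-4 -> [-4, -3, 1, -4, -4]
Stage 4 (SUM): sum[0..0]=-4, sum[0..1]=-7, sum[0..2]=-6, sum[0..3]=-10, sum[0..4]=-14 -> [-4, -7, -6, -10, -14]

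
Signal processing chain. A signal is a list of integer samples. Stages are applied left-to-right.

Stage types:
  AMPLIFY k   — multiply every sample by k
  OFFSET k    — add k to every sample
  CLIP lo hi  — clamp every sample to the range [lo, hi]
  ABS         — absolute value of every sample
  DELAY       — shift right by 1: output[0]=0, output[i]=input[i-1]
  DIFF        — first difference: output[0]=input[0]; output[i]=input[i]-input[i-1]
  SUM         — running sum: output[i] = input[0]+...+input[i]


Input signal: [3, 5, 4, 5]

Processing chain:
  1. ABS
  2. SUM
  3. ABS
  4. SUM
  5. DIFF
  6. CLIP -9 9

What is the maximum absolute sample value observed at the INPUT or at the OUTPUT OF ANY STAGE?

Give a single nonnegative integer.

Answer: 40

Derivation:
Input: [3, 5, 4, 5] (max |s|=5)
Stage 1 (ABS): |3|=3, |5|=5, |4|=4, |5|=5 -> [3, 5, 4, 5] (max |s|=5)
Stage 2 (SUM): sum[0..0]=3, sum[0..1]=8, sum[0..2]=12, sum[0..3]=17 -> [3, 8, 12, 17] (max |s|=17)
Stage 3 (ABS): |3|=3, |8|=8, |12|=12, |17|=17 -> [3, 8, 12, 17] (max |s|=17)
Stage 4 (SUM): sum[0..0]=3, sum[0..1]=11, sum[0..2]=23, sum[0..3]=40 -> [3, 11, 23, 40] (max |s|=40)
Stage 5 (DIFF): s[0]=3, 11-3=8, 23-11=12, 40-23=17 -> [3, 8, 12, 17] (max |s|=17)
Stage 6 (CLIP -9 9): clip(3,-9,9)=3, clip(8,-9,9)=8, clip(12,-9,9)=9, clip(17,-9,9)=9 -> [3, 8, 9, 9] (max |s|=9)
Overall max amplitude: 40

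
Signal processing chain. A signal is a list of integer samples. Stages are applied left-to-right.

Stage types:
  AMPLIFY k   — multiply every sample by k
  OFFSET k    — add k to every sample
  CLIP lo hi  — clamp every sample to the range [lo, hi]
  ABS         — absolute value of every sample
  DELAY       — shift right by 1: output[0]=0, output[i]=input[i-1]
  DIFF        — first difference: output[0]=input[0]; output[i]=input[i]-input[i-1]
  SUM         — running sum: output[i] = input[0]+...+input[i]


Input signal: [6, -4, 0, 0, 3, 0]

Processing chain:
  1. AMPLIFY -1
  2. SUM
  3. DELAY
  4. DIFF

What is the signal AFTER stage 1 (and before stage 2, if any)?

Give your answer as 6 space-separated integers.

Input: [6, -4, 0, 0, 3, 0]
Stage 1 (AMPLIFY -1): 6*-1=-6, -4*-1=4, 0*-1=0, 0*-1=0, 3*-1=-3, 0*-1=0 -> [-6, 4, 0, 0, -3, 0]

Answer: -6 4 0 0 -3 0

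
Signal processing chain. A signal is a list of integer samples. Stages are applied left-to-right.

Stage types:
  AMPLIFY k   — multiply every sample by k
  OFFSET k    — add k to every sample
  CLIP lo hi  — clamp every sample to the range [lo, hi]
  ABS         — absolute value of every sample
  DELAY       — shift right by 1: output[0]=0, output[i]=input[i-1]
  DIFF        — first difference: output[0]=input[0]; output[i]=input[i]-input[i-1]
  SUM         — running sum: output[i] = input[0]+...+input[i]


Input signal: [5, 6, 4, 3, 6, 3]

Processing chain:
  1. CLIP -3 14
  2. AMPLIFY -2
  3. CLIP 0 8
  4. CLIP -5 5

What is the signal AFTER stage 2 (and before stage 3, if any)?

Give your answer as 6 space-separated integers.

Input: [5, 6, 4, 3, 6, 3]
Stage 1 (CLIP -3 14): clip(5,-3,14)=5, clip(6,-3,14)=6, clip(4,-3,14)=4, clip(3,-3,14)=3, clip(6,-3,14)=6, clip(3,-3,14)=3 -> [5, 6, 4, 3, 6, 3]
Stage 2 (AMPLIFY -2): 5*-2=-10, 6*-2=-12, 4*-2=-8, 3*-2=-6, 6*-2=-12, 3*-2=-6 -> [-10, -12, -8, -6, -12, -6]

Answer: -10 -12 -8 -6 -12 -6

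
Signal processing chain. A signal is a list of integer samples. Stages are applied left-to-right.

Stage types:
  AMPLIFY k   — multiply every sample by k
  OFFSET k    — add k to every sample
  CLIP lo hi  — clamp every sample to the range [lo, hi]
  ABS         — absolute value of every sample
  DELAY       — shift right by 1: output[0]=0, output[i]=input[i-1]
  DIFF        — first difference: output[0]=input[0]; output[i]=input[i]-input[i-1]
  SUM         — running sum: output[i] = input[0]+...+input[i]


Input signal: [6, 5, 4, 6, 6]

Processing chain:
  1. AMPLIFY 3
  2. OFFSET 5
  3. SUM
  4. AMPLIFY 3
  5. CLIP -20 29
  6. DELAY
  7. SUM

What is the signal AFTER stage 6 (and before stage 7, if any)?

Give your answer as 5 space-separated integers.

Input: [6, 5, 4, 6, 6]
Stage 1 (AMPLIFY 3): 6*3=18, 5*3=15, 4*3=12, 6*3=18, 6*3=18 -> [18, 15, 12, 18, 18]
Stage 2 (OFFSET 5): 18+5=23, 15+5=20, 12+5=17, 18+5=23, 18+5=23 -> [23, 20, 17, 23, 23]
Stage 3 (SUM): sum[0..0]=23, sum[0..1]=43, sum[0..2]=60, sum[0..3]=83, sum[0..4]=106 -> [23, 43, 60, 83, 106]
Stage 4 (AMPLIFY 3): 23*3=69, 43*3=129, 60*3=180, 83*3=249, 106*3=318 -> [69, 129, 180, 249, 318]
Stage 5 (CLIP -20 29): clip(69,-20,29)=29, clip(129,-20,29)=29, clip(180,-20,29)=29, clip(249,-20,29)=29, clip(318,-20,29)=29 -> [29, 29, 29, 29, 29]
Stage 6 (DELAY): [0, 29, 29, 29, 29] = [0, 29, 29, 29, 29] -> [0, 29, 29, 29, 29]

Answer: 0 29 29 29 29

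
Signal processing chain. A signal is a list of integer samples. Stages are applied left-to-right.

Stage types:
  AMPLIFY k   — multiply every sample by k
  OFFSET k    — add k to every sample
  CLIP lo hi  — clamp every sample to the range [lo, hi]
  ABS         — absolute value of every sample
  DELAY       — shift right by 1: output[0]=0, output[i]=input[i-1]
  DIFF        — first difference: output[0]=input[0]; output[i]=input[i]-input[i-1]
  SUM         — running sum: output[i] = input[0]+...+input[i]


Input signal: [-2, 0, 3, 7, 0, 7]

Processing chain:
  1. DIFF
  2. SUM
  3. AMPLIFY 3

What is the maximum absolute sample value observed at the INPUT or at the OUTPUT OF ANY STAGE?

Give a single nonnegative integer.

Input: [-2, 0, 3, 7, 0, 7] (max |s|=7)
Stage 1 (DIFF): s[0]=-2, 0--2=2, 3-0=3, 7-3=4, 0-7=-7, 7-0=7 -> [-2, 2, 3, 4, -7, 7] (max |s|=7)
Stage 2 (SUM): sum[0..0]=-2, sum[0..1]=0, sum[0..2]=3, sum[0..3]=7, sum[0..4]=0, sum[0..5]=7 -> [-2, 0, 3, 7, 0, 7] (max |s|=7)
Stage 3 (AMPLIFY 3): -2*3=-6, 0*3=0, 3*3=9, 7*3=21, 0*3=0, 7*3=21 -> [-6, 0, 9, 21, 0, 21] (max |s|=21)
Overall max amplitude: 21

Answer: 21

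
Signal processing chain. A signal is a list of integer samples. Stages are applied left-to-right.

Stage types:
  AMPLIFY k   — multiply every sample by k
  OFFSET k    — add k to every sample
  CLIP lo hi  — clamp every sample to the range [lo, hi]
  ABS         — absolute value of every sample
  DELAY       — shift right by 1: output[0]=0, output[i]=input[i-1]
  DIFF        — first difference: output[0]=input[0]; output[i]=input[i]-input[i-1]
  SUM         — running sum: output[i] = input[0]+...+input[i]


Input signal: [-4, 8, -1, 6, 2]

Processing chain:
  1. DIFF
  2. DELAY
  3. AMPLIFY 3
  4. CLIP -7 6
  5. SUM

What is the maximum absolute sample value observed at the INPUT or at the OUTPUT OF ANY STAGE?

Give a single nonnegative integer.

Input: [-4, 8, -1, 6, 2] (max |s|=8)
Stage 1 (DIFF): s[0]=-4, 8--4=12, -1-8=-9, 6--1=7, 2-6=-4 -> [-4, 12, -9, 7, -4] (max |s|=12)
Stage 2 (DELAY): [0, -4, 12, -9, 7] = [0, -4, 12, -9, 7] -> [0, -4, 12, -9, 7] (max |s|=12)
Stage 3 (AMPLIFY 3): 0*3=0, -4*3=-12, 12*3=36, -9*3=-27, 7*3=21 -> [0, -12, 36, -27, 21] (max |s|=36)
Stage 4 (CLIP -7 6): clip(0,-7,6)=0, clip(-12,-7,6)=-7, clip(36,-7,6)=6, clip(-27,-7,6)=-7, clip(21,-7,6)=6 -> [0, -7, 6, -7, 6] (max |s|=7)
Stage 5 (SUM): sum[0..0]=0, sum[0..1]=-7, sum[0..2]=-1, sum[0..3]=-8, sum[0..4]=-2 -> [0, -7, -1, -8, -2] (max |s|=8)
Overall max amplitude: 36

Answer: 36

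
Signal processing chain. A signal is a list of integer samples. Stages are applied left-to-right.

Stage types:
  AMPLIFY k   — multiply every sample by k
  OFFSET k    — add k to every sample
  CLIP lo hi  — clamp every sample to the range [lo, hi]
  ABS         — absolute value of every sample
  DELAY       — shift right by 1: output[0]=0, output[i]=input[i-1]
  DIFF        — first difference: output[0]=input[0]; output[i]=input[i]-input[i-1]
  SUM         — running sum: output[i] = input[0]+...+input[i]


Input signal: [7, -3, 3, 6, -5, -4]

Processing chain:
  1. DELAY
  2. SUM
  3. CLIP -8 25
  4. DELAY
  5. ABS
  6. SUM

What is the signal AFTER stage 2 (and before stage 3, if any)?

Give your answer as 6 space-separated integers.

Answer: 0 7 4 7 13 8

Derivation:
Input: [7, -3, 3, 6, -5, -4]
Stage 1 (DELAY): [0, 7, -3, 3, 6, -5] = [0, 7, -3, 3, 6, -5] -> [0, 7, -3, 3, 6, -5]
Stage 2 (SUM): sum[0..0]=0, sum[0..1]=7, sum[0..2]=4, sum[0..3]=7, sum[0..4]=13, sum[0..5]=8 -> [0, 7, 4, 7, 13, 8]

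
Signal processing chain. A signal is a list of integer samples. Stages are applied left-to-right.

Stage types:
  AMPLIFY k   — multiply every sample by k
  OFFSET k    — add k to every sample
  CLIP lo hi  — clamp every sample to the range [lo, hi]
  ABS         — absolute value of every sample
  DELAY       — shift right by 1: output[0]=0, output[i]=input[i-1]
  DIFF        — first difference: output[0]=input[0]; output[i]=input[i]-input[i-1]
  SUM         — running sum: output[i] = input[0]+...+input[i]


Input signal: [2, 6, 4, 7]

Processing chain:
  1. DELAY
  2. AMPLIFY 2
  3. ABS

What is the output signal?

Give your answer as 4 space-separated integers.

Answer: 0 4 12 8

Derivation:
Input: [2, 6, 4, 7]
Stage 1 (DELAY): [0, 2, 6, 4] = [0, 2, 6, 4] -> [0, 2, 6, 4]
Stage 2 (AMPLIFY 2): 0*2=0, 2*2=4, 6*2=12, 4*2=8 -> [0, 4, 12, 8]
Stage 3 (ABS): |0|=0, |4|=4, |12|=12, |8|=8 -> [0, 4, 12, 8]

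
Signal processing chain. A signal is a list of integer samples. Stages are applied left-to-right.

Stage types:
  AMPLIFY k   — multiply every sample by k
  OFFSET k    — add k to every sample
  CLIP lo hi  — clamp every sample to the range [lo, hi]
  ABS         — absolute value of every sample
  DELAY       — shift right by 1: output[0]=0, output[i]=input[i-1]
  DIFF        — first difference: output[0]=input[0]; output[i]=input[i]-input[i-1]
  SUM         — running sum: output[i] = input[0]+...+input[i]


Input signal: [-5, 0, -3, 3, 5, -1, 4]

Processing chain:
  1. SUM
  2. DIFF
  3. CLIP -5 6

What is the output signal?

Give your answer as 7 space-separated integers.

Answer: -5 0 -3 3 5 -1 4

Derivation:
Input: [-5, 0, -3, 3, 5, -1, 4]
Stage 1 (SUM): sum[0..0]=-5, sum[0..1]=-5, sum[0..2]=-8, sum[0..3]=-5, sum[0..4]=0, sum[0..5]=-1, sum[0..6]=3 -> [-5, -5, -8, -5, 0, -1, 3]
Stage 2 (DIFF): s[0]=-5, -5--5=0, -8--5=-3, -5--8=3, 0--5=5, -1-0=-1, 3--1=4 -> [-5, 0, -3, 3, 5, -1, 4]
Stage 3 (CLIP -5 6): clip(-5,-5,6)=-5, clip(0,-5,6)=0, clip(-3,-5,6)=-3, clip(3,-5,6)=3, clip(5,-5,6)=5, clip(-1,-5,6)=-1, clip(4,-5,6)=4 -> [-5, 0, -3, 3, 5, -1, 4]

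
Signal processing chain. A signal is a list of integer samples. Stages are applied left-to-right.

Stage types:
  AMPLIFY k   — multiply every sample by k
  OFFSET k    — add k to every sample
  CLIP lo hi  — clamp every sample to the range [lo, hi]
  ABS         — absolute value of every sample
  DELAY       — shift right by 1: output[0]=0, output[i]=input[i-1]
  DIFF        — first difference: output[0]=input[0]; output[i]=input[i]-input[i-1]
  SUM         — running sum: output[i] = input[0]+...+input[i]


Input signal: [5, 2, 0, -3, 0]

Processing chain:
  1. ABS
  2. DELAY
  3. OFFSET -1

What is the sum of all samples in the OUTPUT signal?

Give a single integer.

Input: [5, 2, 0, -3, 0]
Stage 1 (ABS): |5|=5, |2|=2, |0|=0, |-3|=3, |0|=0 -> [5, 2, 0, 3, 0]
Stage 2 (DELAY): [0, 5, 2, 0, 3] = [0, 5, 2, 0, 3] -> [0, 5, 2, 0, 3]
Stage 3 (OFFSET -1): 0+-1=-1, 5+-1=4, 2+-1=1, 0+-1=-1, 3+-1=2 -> [-1, 4, 1, -1, 2]
Output sum: 5

Answer: 5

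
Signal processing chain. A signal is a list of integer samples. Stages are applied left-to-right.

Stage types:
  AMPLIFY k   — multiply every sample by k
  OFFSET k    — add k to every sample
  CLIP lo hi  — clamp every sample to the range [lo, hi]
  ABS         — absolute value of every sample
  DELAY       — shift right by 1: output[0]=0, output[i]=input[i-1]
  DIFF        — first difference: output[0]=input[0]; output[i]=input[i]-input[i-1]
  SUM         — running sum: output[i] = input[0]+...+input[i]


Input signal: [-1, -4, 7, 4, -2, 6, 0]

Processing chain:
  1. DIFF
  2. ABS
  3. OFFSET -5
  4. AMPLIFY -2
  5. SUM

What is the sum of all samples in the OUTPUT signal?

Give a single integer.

Answer: 16

Derivation:
Input: [-1, -4, 7, 4, -2, 6, 0]
Stage 1 (DIFF): s[0]=-1, -4--1=-3, 7--4=11, 4-7=-3, -2-4=-6, 6--2=8, 0-6=-6 -> [-1, -3, 11, -3, -6, 8, -6]
Stage 2 (ABS): |-1|=1, |-3|=3, |11|=11, |-3|=3, |-6|=6, |8|=8, |-6|=6 -> [1, 3, 11, 3, 6, 8, 6]
Stage 3 (OFFSET -5): 1+-5=-4, 3+-5=-2, 11+-5=6, 3+-5=-2, 6+-5=1, 8+-5=3, 6+-5=1 -> [-4, -2, 6, -2, 1, 3, 1]
Stage 4 (AMPLIFY -2): -4*-2=8, -2*-2=4, 6*-2=-12, -2*-2=4, 1*-2=-2, 3*-2=-6, 1*-2=-2 -> [8, 4, -12, 4, -2, -6, -2]
Stage 5 (SUM): sum[0..0]=8, sum[0..1]=12, sum[0..2]=0, sum[0..3]=4, sum[0..4]=2, sum[0..5]=-4, sum[0..6]=-6 -> [8, 12, 0, 4, 2, -4, -6]
Output sum: 16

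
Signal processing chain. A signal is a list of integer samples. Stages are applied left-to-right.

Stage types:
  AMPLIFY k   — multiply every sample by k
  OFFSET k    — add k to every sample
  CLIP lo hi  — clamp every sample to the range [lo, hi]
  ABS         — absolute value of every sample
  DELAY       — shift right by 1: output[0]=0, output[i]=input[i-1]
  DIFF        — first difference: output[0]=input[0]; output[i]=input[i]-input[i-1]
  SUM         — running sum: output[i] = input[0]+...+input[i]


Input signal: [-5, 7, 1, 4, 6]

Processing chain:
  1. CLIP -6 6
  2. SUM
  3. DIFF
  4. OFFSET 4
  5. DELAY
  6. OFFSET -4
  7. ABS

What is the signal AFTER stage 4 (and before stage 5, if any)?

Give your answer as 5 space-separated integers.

Answer: -1 10 5 8 10

Derivation:
Input: [-5, 7, 1, 4, 6]
Stage 1 (CLIP -6 6): clip(-5,-6,6)=-5, clip(7,-6,6)=6, clip(1,-6,6)=1, clip(4,-6,6)=4, clip(6,-6,6)=6 -> [-5, 6, 1, 4, 6]
Stage 2 (SUM): sum[0..0]=-5, sum[0..1]=1, sum[0..2]=2, sum[0..3]=6, sum[0..4]=12 -> [-5, 1, 2, 6, 12]
Stage 3 (DIFF): s[0]=-5, 1--5=6, 2-1=1, 6-2=4, 12-6=6 -> [-5, 6, 1, 4, 6]
Stage 4 (OFFSET 4): -5+4=-1, 6+4=10, 1+4=5, 4+4=8, 6+4=10 -> [-1, 10, 5, 8, 10]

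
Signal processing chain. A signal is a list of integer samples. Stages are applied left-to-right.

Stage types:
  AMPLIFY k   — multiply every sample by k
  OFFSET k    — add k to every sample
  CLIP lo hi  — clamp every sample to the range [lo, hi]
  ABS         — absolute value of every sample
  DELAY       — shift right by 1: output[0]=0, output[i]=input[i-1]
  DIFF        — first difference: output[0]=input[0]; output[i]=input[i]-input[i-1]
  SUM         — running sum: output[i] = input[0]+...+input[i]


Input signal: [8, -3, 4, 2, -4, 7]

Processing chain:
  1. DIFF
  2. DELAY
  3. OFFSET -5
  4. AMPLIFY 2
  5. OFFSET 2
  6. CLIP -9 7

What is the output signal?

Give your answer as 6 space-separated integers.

Input: [8, -3, 4, 2, -4, 7]
Stage 1 (DIFF): s[0]=8, -3-8=-11, 4--3=7, 2-4=-2, -4-2=-6, 7--4=11 -> [8, -11, 7, -2, -6, 11]
Stage 2 (DELAY): [0, 8, -11, 7, -2, -6] = [0, 8, -11, 7, -2, -6] -> [0, 8, -11, 7, -2, -6]
Stage 3 (OFFSET -5): 0+-5=-5, 8+-5=3, -11+-5=-16, 7+-5=2, -2+-5=-7, -6+-5=-11 -> [-5, 3, -16, 2, -7, -11]
Stage 4 (AMPLIFY 2): -5*2=-10, 3*2=6, -16*2=-32, 2*2=4, -7*2=-14, -11*2=-22 -> [-10, 6, -32, 4, -14, -22]
Stage 5 (OFFSET 2): -10+2=-8, 6+2=8, -32+2=-30, 4+2=6, -14+2=-12, -22+2=-20 -> [-8, 8, -30, 6, -12, -20]
Stage 6 (CLIP -9 7): clip(-8,-9,7)=-8, clip(8,-9,7)=7, clip(-30,-9,7)=-9, clip(6,-9,7)=6, clip(-12,-9,7)=-9, clip(-20,-9,7)=-9 -> [-8, 7, -9, 6, -9, -9]

Answer: -8 7 -9 6 -9 -9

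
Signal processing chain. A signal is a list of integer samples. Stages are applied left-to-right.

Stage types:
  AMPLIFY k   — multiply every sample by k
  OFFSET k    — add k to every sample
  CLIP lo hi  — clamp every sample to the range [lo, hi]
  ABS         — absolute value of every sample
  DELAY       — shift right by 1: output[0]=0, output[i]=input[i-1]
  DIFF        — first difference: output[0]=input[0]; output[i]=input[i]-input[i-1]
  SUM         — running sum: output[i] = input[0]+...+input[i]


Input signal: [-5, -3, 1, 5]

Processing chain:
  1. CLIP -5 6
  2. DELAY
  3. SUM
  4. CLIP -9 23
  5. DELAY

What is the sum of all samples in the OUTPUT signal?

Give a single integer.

Input: [-5, -3, 1, 5]
Stage 1 (CLIP -5 6): clip(-5,-5,6)=-5, clip(-3,-5,6)=-3, clip(1,-5,6)=1, clip(5,-5,6)=5 -> [-5, -3, 1, 5]
Stage 2 (DELAY): [0, -5, -3, 1] = [0, -5, -3, 1] -> [0, -5, -3, 1]
Stage 3 (SUM): sum[0..0]=0, sum[0..1]=-5, sum[0..2]=-8, sum[0..3]=-7 -> [0, -5, -8, -7]
Stage 4 (CLIP -9 23): clip(0,-9,23)=0, clip(-5,-9,23)=-5, clip(-8,-9,23)=-8, clip(-7,-9,23)=-7 -> [0, -5, -8, -7]
Stage 5 (DELAY): [0, 0, -5, -8] = [0, 0, -5, -8] -> [0, 0, -5, -8]
Output sum: -13

Answer: -13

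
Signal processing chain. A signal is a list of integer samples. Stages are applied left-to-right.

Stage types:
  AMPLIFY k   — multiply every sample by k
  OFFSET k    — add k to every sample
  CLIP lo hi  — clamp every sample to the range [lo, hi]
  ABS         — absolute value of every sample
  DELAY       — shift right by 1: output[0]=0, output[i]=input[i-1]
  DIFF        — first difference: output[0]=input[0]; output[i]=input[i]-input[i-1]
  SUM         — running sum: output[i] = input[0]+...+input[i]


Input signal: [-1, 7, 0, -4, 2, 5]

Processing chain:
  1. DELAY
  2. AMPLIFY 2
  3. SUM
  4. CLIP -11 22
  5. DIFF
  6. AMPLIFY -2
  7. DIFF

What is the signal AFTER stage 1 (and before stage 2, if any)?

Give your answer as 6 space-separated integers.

Answer: 0 -1 7 0 -4 2

Derivation:
Input: [-1, 7, 0, -4, 2, 5]
Stage 1 (DELAY): [0, -1, 7, 0, -4, 2] = [0, -1, 7, 0, -4, 2] -> [0, -1, 7, 0, -4, 2]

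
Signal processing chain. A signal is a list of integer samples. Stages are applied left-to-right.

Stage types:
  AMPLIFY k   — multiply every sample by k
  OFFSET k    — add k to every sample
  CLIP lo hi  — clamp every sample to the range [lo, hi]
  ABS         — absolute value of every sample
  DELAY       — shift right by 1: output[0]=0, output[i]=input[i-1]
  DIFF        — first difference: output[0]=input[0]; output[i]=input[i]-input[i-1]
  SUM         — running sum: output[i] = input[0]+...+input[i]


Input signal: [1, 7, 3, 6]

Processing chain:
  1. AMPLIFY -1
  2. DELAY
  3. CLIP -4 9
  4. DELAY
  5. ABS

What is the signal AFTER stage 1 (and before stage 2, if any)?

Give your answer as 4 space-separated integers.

Answer: -1 -7 -3 -6

Derivation:
Input: [1, 7, 3, 6]
Stage 1 (AMPLIFY -1): 1*-1=-1, 7*-1=-7, 3*-1=-3, 6*-1=-6 -> [-1, -7, -3, -6]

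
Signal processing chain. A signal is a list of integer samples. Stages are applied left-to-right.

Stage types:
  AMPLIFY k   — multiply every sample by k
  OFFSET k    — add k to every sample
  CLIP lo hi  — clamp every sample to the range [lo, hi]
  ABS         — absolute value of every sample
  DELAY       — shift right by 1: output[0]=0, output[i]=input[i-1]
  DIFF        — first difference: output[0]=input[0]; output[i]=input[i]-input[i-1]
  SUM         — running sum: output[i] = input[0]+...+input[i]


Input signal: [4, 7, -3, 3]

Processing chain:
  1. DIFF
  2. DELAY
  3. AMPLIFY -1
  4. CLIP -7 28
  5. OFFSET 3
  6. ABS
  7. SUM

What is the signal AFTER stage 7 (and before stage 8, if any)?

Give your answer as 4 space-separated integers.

Answer: 3 4 4 17

Derivation:
Input: [4, 7, -3, 3]
Stage 1 (DIFF): s[0]=4, 7-4=3, -3-7=-10, 3--3=6 -> [4, 3, -10, 6]
Stage 2 (DELAY): [0, 4, 3, -10] = [0, 4, 3, -10] -> [0, 4, 3, -10]
Stage 3 (AMPLIFY -1): 0*-1=0, 4*-1=-4, 3*-1=-3, -10*-1=10 -> [0, -4, -3, 10]
Stage 4 (CLIP -7 28): clip(0,-7,28)=0, clip(-4,-7,28)=-4, clip(-3,-7,28)=-3, clip(10,-7,28)=10 -> [0, -4, -3, 10]
Stage 5 (OFFSET 3): 0+3=3, -4+3=-1, -3+3=0, 10+3=13 -> [3, -1, 0, 13]
Stage 6 (ABS): |3|=3, |-1|=1, |0|=0, |13|=13 -> [3, 1, 0, 13]
Stage 7 (SUM): sum[0..0]=3, sum[0..1]=4, sum[0..2]=4, sum[0..3]=17 -> [3, 4, 4, 17]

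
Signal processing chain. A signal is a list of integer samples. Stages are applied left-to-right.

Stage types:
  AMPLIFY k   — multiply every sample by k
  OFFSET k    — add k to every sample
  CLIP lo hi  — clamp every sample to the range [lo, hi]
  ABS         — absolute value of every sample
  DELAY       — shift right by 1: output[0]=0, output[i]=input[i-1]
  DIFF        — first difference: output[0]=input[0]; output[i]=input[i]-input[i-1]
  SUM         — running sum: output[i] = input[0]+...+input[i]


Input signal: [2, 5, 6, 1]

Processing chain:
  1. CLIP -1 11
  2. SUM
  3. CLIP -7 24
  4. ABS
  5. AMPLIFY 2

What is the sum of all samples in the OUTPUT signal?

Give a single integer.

Input: [2, 5, 6, 1]
Stage 1 (CLIP -1 11): clip(2,-1,11)=2, clip(5,-1,11)=5, clip(6,-1,11)=6, clip(1,-1,11)=1 -> [2, 5, 6, 1]
Stage 2 (SUM): sum[0..0]=2, sum[0..1]=7, sum[0..2]=13, sum[0..3]=14 -> [2, 7, 13, 14]
Stage 3 (CLIP -7 24): clip(2,-7,24)=2, clip(7,-7,24)=7, clip(13,-7,24)=13, clip(14,-7,24)=14 -> [2, 7, 13, 14]
Stage 4 (ABS): |2|=2, |7|=7, |13|=13, |14|=14 -> [2, 7, 13, 14]
Stage 5 (AMPLIFY 2): 2*2=4, 7*2=14, 13*2=26, 14*2=28 -> [4, 14, 26, 28]
Output sum: 72

Answer: 72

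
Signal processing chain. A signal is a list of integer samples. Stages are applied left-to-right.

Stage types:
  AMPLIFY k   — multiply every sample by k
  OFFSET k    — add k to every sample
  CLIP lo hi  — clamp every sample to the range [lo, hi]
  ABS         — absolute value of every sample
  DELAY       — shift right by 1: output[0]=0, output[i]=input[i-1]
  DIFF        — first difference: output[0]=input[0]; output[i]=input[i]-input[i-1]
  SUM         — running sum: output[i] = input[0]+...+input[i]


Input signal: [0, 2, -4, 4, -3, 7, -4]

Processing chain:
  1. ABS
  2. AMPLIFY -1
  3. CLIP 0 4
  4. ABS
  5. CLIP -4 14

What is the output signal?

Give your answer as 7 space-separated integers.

Input: [0, 2, -4, 4, -3, 7, -4]
Stage 1 (ABS): |0|=0, |2|=2, |-4|=4, |4|=4, |-3|=3, |7|=7, |-4|=4 -> [0, 2, 4, 4, 3, 7, 4]
Stage 2 (AMPLIFY -1): 0*-1=0, 2*-1=-2, 4*-1=-4, 4*-1=-4, 3*-1=-3, 7*-1=-7, 4*-1=-4 -> [0, -2, -4, -4, -3, -7, -4]
Stage 3 (CLIP 0 4): clip(0,0,4)=0, clip(-2,0,4)=0, clip(-4,0,4)=0, clip(-4,0,4)=0, clip(-3,0,4)=0, clip(-7,0,4)=0, clip(-4,0,4)=0 -> [0, 0, 0, 0, 0, 0, 0]
Stage 4 (ABS): |0|=0, |0|=0, |0|=0, |0|=0, |0|=0, |0|=0, |0|=0 -> [0, 0, 0, 0, 0, 0, 0]
Stage 5 (CLIP -4 14): clip(0,-4,14)=0, clip(0,-4,14)=0, clip(0,-4,14)=0, clip(0,-4,14)=0, clip(0,-4,14)=0, clip(0,-4,14)=0, clip(0,-4,14)=0 -> [0, 0, 0, 0, 0, 0, 0]

Answer: 0 0 0 0 0 0 0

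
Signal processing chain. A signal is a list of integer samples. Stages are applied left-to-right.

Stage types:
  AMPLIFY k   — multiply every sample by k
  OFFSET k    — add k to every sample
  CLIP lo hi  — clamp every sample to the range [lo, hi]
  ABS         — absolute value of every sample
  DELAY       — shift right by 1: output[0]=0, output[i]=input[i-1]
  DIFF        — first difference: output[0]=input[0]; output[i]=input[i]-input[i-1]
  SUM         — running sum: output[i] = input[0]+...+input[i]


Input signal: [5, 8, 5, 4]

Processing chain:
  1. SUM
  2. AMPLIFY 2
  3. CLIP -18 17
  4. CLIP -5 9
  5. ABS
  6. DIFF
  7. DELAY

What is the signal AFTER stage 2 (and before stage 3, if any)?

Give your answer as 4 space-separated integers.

Input: [5, 8, 5, 4]
Stage 1 (SUM): sum[0..0]=5, sum[0..1]=13, sum[0..2]=18, sum[0..3]=22 -> [5, 13, 18, 22]
Stage 2 (AMPLIFY 2): 5*2=10, 13*2=26, 18*2=36, 22*2=44 -> [10, 26, 36, 44]

Answer: 10 26 36 44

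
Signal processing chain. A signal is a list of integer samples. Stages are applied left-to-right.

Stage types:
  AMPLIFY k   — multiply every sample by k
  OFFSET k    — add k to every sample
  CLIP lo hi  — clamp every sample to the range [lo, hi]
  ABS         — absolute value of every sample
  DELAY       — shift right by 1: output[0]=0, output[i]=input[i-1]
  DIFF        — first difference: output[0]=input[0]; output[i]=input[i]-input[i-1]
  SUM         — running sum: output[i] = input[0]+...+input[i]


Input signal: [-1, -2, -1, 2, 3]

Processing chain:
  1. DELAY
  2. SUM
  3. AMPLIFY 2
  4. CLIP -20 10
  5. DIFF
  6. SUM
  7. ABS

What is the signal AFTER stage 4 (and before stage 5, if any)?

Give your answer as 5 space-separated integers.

Answer: 0 -2 -6 -8 -4

Derivation:
Input: [-1, -2, -1, 2, 3]
Stage 1 (DELAY): [0, -1, -2, -1, 2] = [0, -1, -2, -1, 2] -> [0, -1, -2, -1, 2]
Stage 2 (SUM): sum[0..0]=0, sum[0..1]=-1, sum[0..2]=-3, sum[0..3]=-4, sum[0..4]=-2 -> [0, -1, -3, -4, -2]
Stage 3 (AMPLIFY 2): 0*2=0, -1*2=-2, -3*2=-6, -4*2=-8, -2*2=-4 -> [0, -2, -6, -8, -4]
Stage 4 (CLIP -20 10): clip(0,-20,10)=0, clip(-2,-20,10)=-2, clip(-6,-20,10)=-6, clip(-8,-20,10)=-8, clip(-4,-20,10)=-4 -> [0, -2, -6, -8, -4]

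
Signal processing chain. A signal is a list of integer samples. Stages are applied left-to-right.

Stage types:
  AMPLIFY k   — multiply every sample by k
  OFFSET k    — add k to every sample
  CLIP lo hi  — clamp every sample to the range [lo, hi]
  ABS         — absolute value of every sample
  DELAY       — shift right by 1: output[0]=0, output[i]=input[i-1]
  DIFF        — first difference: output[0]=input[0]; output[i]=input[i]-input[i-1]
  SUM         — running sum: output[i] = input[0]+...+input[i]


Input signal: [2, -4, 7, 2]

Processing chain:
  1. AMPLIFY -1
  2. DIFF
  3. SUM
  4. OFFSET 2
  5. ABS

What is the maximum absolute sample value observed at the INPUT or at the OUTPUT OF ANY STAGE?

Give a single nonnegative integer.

Answer: 11

Derivation:
Input: [2, -4, 7, 2] (max |s|=7)
Stage 1 (AMPLIFY -1): 2*-1=-2, -4*-1=4, 7*-1=-7, 2*-1=-2 -> [-2, 4, -7, -2] (max |s|=7)
Stage 2 (DIFF): s[0]=-2, 4--2=6, -7-4=-11, -2--7=5 -> [-2, 6, -11, 5] (max |s|=11)
Stage 3 (SUM): sum[0..0]=-2, sum[0..1]=4, sum[0..2]=-7, sum[0..3]=-2 -> [-2, 4, -7, -2] (max |s|=7)
Stage 4 (OFFSET 2): -2+2=0, 4+2=6, -7+2=-5, -2+2=0 -> [0, 6, -5, 0] (max |s|=6)
Stage 5 (ABS): |0|=0, |6|=6, |-5|=5, |0|=0 -> [0, 6, 5, 0] (max |s|=6)
Overall max amplitude: 11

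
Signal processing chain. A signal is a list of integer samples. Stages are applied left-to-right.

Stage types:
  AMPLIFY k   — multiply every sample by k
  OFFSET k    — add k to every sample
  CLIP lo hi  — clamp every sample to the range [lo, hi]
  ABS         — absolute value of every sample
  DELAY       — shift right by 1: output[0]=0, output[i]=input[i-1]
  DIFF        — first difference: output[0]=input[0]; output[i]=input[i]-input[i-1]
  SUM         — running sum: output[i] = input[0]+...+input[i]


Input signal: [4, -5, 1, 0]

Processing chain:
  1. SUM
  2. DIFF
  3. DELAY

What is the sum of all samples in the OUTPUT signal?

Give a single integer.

Input: [4, -5, 1, 0]
Stage 1 (SUM): sum[0..0]=4, sum[0..1]=-1, sum[0..2]=0, sum[0..3]=0 -> [4, -1, 0, 0]
Stage 2 (DIFF): s[0]=4, -1-4=-5, 0--1=1, 0-0=0 -> [4, -5, 1, 0]
Stage 3 (DELAY): [0, 4, -5, 1] = [0, 4, -5, 1] -> [0, 4, -5, 1]
Output sum: 0

Answer: 0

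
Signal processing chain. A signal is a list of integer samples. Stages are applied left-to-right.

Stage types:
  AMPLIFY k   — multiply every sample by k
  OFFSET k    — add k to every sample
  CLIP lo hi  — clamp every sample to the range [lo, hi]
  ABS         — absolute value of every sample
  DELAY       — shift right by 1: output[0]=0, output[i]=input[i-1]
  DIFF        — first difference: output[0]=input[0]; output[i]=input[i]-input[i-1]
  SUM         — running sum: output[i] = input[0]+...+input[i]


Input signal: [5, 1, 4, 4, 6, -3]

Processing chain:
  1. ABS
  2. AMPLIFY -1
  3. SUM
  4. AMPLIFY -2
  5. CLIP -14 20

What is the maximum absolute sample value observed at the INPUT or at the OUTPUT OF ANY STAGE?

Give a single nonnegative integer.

Input: [5, 1, 4, 4, 6, -3] (max |s|=6)
Stage 1 (ABS): |5|=5, |1|=1, |4|=4, |4|=4, |6|=6, |-3|=3 -> [5, 1, 4, 4, 6, 3] (max |s|=6)
Stage 2 (AMPLIFY -1): 5*-1=-5, 1*-1=-1, 4*-1=-4, 4*-1=-4, 6*-1=-6, 3*-1=-3 -> [-5, -1, -4, -4, -6, -3] (max |s|=6)
Stage 3 (SUM): sum[0..0]=-5, sum[0..1]=-6, sum[0..2]=-10, sum[0..3]=-14, sum[0..4]=-20, sum[0..5]=-23 -> [-5, -6, -10, -14, -20, -23] (max |s|=23)
Stage 4 (AMPLIFY -2): -5*-2=10, -6*-2=12, -10*-2=20, -14*-2=28, -20*-2=40, -23*-2=46 -> [10, 12, 20, 28, 40, 46] (max |s|=46)
Stage 5 (CLIP -14 20): clip(10,-14,20)=10, clip(12,-14,20)=12, clip(20,-14,20)=20, clip(28,-14,20)=20, clip(40,-14,20)=20, clip(46,-14,20)=20 -> [10, 12, 20, 20, 20, 20] (max |s|=20)
Overall max amplitude: 46

Answer: 46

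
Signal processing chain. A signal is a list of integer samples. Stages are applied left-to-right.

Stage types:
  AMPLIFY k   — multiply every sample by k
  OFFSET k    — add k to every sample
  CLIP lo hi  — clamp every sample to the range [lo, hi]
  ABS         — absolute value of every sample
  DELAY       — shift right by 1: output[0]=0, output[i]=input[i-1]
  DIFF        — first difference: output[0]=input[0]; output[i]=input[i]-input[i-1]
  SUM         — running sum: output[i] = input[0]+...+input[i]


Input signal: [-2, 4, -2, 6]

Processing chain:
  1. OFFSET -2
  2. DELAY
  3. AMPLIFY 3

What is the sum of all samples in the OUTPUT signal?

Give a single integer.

Answer: -18

Derivation:
Input: [-2, 4, -2, 6]
Stage 1 (OFFSET -2): -2+-2=-4, 4+-2=2, -2+-2=-4, 6+-2=4 -> [-4, 2, -4, 4]
Stage 2 (DELAY): [0, -4, 2, -4] = [0, -4, 2, -4] -> [0, -4, 2, -4]
Stage 3 (AMPLIFY 3): 0*3=0, -4*3=-12, 2*3=6, -4*3=-12 -> [0, -12, 6, -12]
Output sum: -18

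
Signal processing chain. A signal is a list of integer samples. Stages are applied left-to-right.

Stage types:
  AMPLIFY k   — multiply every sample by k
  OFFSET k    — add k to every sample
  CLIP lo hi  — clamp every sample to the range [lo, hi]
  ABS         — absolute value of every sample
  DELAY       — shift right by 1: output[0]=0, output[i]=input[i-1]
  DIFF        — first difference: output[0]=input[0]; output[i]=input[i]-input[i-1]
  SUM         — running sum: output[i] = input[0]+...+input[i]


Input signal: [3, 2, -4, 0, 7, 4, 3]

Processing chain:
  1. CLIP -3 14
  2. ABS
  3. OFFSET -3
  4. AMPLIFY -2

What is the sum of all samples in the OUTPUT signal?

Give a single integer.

Input: [3, 2, -4, 0, 7, 4, 3]
Stage 1 (CLIP -3 14): clip(3,-3,14)=3, clip(2,-3,14)=2, clip(-4,-3,14)=-3, clip(0,-3,14)=0, clip(7,-3,14)=7, clip(4,-3,14)=4, clip(3,-3,14)=3 -> [3, 2, -3, 0, 7, 4, 3]
Stage 2 (ABS): |3|=3, |2|=2, |-3|=3, |0|=0, |7|=7, |4|=4, |3|=3 -> [3, 2, 3, 0, 7, 4, 3]
Stage 3 (OFFSET -3): 3+-3=0, 2+-3=-1, 3+-3=0, 0+-3=-3, 7+-3=4, 4+-3=1, 3+-3=0 -> [0, -1, 0, -3, 4, 1, 0]
Stage 4 (AMPLIFY -2): 0*-2=0, -1*-2=2, 0*-2=0, -3*-2=6, 4*-2=-8, 1*-2=-2, 0*-2=0 -> [0, 2, 0, 6, -8, -2, 0]
Output sum: -2

Answer: -2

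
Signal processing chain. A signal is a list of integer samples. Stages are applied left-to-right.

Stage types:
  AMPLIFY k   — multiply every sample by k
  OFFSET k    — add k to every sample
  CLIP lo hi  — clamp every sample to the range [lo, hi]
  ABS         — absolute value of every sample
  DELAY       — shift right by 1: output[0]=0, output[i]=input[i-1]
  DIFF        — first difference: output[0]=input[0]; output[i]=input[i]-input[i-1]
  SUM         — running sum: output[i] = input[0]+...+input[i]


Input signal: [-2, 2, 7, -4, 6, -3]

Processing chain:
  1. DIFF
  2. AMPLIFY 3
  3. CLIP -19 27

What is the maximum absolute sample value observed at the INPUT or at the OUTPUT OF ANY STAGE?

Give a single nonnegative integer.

Input: [-2, 2, 7, -4, 6, -3] (max |s|=7)
Stage 1 (DIFF): s[0]=-2, 2--2=4, 7-2=5, -4-7=-11, 6--4=10, -3-6=-9 -> [-2, 4, 5, -11, 10, -9] (max |s|=11)
Stage 2 (AMPLIFY 3): -2*3=-6, 4*3=12, 5*3=15, -11*3=-33, 10*3=30, -9*3=-27 -> [-6, 12, 15, -33, 30, -27] (max |s|=33)
Stage 3 (CLIP -19 27): clip(-6,-19,27)=-6, clip(12,-19,27)=12, clip(15,-19,27)=15, clip(-33,-19,27)=-19, clip(30,-19,27)=27, clip(-27,-19,27)=-19 -> [-6, 12, 15, -19, 27, -19] (max |s|=27)
Overall max amplitude: 33

Answer: 33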